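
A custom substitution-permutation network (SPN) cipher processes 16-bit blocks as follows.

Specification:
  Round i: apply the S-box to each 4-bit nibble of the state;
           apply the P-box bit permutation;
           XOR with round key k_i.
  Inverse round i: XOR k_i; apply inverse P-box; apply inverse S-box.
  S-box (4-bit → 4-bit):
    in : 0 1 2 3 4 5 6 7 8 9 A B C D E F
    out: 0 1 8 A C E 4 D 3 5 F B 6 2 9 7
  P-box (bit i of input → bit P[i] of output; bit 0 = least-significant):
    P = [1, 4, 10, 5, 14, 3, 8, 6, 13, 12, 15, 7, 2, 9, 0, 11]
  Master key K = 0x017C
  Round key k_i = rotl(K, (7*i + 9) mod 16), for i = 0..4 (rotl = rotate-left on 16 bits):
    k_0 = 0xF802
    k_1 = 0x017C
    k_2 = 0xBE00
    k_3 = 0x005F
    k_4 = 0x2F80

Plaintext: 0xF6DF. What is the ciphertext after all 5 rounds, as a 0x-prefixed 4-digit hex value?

0x546E

s_0 = plaintext = 0xF6DF
s_1 = Round(s_0, k_0) = 0x7E1D
s_2 = Round(s_1, k_1) = 0x69E9
s_3 = Round(s_2, k_2) = 0x5A43
s_4 = Round(s_3, k_3) = 0xBBAE
s_5 = Round(s_4, k_4) = 0x546E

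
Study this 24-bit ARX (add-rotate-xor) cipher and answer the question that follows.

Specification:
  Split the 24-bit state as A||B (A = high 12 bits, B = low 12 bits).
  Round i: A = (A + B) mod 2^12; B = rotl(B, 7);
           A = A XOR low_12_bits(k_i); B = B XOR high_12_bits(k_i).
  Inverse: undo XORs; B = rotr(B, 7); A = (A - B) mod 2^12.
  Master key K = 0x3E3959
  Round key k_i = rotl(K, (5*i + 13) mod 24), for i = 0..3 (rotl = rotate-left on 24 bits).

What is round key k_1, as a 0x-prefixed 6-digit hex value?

0x64F8E5

K = 0x3E3959
k_0 = rotl(K, (5*0+13) mod 24) = rotl(K, 13) = 0x2B27C7
k_1 = rotl(K, (5*1+13) mod 24) = rotl(K, 18) = 0x64F8E5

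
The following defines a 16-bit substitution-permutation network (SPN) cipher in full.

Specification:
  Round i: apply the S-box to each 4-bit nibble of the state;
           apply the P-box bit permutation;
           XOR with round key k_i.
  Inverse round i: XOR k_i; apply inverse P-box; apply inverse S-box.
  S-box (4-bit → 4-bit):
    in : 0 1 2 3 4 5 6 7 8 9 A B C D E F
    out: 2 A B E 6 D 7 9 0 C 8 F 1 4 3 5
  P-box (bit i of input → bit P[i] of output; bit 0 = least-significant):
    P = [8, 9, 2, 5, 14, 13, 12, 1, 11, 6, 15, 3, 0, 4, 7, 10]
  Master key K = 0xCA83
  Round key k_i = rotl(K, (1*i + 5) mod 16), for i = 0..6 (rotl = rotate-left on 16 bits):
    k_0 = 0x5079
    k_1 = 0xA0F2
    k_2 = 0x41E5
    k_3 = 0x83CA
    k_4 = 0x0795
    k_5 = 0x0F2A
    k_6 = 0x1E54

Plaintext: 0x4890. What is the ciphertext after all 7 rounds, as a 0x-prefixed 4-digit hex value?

s_0 = plaintext = 0x4890
s_1 = Round(s_0, k_0) = 0x42EB
s_2 = Round(s_1, k_1) = 0xCB0E
s_3 = Round(s_2, k_2) = 0xEAAC
s_4 = Round(s_3, k_3) = 0x82D1
s_5 = Round(s_4, k_4) = 0x1DFD
s_6 = Round(s_5, k_5) = 0xDB3E
s_7 = Round(s_6, k_6) = 0xA59E

0xA59E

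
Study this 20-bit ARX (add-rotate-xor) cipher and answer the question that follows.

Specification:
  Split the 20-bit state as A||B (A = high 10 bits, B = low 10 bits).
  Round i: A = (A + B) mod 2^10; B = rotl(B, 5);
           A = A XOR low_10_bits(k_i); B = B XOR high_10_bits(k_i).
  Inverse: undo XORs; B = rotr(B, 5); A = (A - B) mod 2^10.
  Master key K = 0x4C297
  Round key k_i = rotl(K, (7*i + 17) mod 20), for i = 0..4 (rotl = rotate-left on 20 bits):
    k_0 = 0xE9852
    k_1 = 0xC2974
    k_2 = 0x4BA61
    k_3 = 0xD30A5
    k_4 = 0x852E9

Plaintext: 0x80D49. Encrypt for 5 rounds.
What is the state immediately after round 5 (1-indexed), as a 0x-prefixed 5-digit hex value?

s_0 = plaintext = 0x80D49
s_1 = Round(s_0, k_0) = 0xC7A8C
s_2 = Round(s_1, k_1) = 0x37A9E
s_3 = Round(s_2, k_2) = 0x476FA
s_4 = Round(s_3, k_3) = 0x2C81B
s_5 = Round(s_4, k_4) = 0x89174

0x89174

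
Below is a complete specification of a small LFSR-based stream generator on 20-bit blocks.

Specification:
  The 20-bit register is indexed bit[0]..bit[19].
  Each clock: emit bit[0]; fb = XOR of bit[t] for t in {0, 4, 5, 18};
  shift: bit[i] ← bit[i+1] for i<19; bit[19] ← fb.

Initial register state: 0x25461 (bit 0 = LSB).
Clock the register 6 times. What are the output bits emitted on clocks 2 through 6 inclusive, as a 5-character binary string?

00001

reg_0 = 0x25461
clock 1: out=1, reg = 0x12A30
clock 2: out=0, reg = 0x09518
clock 3: out=0, reg = 0x84A8C
clock 4: out=0, reg = 0x42546
clock 5: out=0, reg = 0xA12A3
clock 6: out=1, reg = 0x50951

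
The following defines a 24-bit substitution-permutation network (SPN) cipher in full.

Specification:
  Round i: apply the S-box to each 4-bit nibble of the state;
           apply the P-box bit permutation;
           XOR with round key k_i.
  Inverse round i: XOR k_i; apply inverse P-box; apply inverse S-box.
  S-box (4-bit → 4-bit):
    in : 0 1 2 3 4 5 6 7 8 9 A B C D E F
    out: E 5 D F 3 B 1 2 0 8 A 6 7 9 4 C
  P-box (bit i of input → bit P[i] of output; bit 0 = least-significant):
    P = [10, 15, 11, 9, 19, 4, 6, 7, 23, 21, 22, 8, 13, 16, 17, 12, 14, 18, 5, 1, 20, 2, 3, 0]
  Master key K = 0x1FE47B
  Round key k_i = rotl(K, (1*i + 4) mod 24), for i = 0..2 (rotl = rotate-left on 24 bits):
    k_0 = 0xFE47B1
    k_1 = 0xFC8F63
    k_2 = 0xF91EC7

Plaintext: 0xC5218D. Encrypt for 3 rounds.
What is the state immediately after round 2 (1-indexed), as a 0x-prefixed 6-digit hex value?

0x2FB53A

s_0 = plaintext = 0xC5218D
s_1 = Round(s_0, k_0) = 0x2831BF
s_2 = Round(s_1, k_1) = 0x2FB53A
s_3 = Round(s_2, k_2) = 0x429D3C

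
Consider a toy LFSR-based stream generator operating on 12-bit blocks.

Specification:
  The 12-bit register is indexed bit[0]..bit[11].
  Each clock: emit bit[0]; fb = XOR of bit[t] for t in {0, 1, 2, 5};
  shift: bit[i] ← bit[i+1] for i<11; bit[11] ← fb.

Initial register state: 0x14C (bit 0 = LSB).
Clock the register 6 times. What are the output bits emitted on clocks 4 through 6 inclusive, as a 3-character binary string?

reg_0 = 0x14C
clock 1: out=0, reg = 0x8A6
clock 2: out=0, reg = 0xC53
clock 3: out=1, reg = 0x629
clock 4: out=1, reg = 0x314
clock 5: out=0, reg = 0x98A
clock 6: out=0, reg = 0xCC5

100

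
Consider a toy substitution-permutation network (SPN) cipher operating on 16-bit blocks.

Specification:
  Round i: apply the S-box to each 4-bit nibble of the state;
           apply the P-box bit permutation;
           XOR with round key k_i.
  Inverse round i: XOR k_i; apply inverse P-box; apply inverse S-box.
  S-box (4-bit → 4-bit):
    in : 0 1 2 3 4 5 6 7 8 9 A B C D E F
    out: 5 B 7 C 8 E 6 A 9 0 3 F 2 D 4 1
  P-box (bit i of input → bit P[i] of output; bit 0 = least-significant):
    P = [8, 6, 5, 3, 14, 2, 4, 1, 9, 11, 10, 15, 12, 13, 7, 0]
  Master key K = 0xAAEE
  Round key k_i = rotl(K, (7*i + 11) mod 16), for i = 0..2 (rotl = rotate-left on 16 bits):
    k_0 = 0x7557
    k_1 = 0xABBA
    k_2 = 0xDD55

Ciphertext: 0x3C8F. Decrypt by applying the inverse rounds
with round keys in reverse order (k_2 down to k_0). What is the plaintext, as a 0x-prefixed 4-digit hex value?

0x2267

s_0 = ciphertext = 0x3C8F
s_1 = InvRound(s_0, k_2) = 0x64D1
s_2 = InvRound(s_1, k_1) = 0x4B8B
s_3 = InvRound(s_2, k_0) = 0x2267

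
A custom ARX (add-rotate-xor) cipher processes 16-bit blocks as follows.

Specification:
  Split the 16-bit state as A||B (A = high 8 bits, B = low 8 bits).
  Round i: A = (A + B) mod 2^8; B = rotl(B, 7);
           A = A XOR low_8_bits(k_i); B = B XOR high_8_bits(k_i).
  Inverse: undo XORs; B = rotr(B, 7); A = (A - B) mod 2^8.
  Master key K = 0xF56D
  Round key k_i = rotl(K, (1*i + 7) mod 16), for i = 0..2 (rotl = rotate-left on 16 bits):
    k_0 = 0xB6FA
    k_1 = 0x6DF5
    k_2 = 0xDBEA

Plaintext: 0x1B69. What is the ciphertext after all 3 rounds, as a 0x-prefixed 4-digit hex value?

0x0BED

s_0 = plaintext = 0x1B69
s_1 = Round(s_0, k_0) = 0x7E02
s_2 = Round(s_1, k_1) = 0x756C
s_3 = Round(s_2, k_2) = 0x0BED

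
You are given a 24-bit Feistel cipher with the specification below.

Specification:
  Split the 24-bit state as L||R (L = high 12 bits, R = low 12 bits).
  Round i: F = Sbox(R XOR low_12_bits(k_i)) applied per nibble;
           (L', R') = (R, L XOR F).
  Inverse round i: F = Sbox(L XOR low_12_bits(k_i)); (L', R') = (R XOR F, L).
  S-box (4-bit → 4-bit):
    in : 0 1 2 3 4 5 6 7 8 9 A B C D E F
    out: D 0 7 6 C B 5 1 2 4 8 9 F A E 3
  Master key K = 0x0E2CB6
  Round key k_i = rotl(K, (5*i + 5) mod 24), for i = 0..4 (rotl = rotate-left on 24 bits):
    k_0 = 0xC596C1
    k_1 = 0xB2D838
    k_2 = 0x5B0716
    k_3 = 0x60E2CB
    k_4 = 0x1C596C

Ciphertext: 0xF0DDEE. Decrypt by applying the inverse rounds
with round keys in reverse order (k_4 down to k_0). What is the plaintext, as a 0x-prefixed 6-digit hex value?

s_0 = ciphertext = 0xF0DDEE
s_1 = InvRound(s_0, k_4) = 0x8BEF0D
s_2 = InvRound(s_1, k_3) = 0x7168BE
s_3 = InvRound(s_2, k_2) = 0x563716
s_4 = InvRound(s_3, k_1) = 0xDAF563
s_5 = InvRound(s_4, k_0) = 0xC3DDAF

0xC3DDAF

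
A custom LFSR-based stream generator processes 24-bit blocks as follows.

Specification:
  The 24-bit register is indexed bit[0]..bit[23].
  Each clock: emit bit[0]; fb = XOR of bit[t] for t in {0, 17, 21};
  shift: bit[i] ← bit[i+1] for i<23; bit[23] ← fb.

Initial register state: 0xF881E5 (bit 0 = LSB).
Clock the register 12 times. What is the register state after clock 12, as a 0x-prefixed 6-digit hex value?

reg_0 = 0xF881E5
clock 1: out=1, reg = 0x7C40F2
clock 2: out=0, reg = 0xBE2079
clock 3: out=1, reg = 0xDF103C
clock 4: out=0, reg = 0xEF881E
clock 5: out=0, reg = 0x77C40F
clock 6: out=1, reg = 0xBBE207
clock 7: out=1, reg = 0xDDF103
clock 8: out=1, reg = 0xEEF881
clock 9: out=1, reg = 0xF77C40
clock 10: out=0, reg = 0x7BBE20
clock 11: out=0, reg = 0x3DDF10
clock 12: out=0, reg = 0x9EEF88

0x9EEF88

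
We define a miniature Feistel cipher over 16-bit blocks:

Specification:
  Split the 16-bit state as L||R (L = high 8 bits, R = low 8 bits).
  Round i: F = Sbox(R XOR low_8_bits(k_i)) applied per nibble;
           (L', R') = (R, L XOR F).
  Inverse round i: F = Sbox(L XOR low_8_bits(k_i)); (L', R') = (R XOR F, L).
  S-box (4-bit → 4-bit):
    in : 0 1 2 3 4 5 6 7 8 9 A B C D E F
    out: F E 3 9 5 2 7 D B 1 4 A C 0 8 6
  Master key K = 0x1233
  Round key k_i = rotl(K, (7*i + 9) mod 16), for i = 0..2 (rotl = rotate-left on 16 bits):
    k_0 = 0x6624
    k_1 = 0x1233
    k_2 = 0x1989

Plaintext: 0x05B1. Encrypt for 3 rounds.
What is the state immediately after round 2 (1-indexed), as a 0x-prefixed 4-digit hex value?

0x1784

s_0 = plaintext = 0x05B1
s_1 = Round(s_0, k_0) = 0xB117
s_2 = Round(s_1, k_1) = 0x1784
s_3 = Round(s_2, k_2) = 0x84E7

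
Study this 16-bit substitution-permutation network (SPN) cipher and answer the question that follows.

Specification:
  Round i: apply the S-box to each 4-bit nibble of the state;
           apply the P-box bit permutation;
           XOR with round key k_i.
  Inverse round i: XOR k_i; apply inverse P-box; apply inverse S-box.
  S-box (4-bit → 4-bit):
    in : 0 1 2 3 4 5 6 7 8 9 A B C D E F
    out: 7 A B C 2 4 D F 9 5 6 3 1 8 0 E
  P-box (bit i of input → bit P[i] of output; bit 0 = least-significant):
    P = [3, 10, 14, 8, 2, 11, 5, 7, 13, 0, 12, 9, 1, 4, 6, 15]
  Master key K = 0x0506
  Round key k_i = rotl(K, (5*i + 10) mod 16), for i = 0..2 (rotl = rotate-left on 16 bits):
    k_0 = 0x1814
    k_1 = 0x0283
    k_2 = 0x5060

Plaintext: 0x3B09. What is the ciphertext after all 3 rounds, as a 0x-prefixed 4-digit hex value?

s_0 = plaintext = 0x3B09
s_1 = Round(s_0, k_0) = 0xF079
s_2 = Round(s_1, k_1) = 0xFA7E
s_3 = Round(s_2, k_2) = 0xC895

0xC895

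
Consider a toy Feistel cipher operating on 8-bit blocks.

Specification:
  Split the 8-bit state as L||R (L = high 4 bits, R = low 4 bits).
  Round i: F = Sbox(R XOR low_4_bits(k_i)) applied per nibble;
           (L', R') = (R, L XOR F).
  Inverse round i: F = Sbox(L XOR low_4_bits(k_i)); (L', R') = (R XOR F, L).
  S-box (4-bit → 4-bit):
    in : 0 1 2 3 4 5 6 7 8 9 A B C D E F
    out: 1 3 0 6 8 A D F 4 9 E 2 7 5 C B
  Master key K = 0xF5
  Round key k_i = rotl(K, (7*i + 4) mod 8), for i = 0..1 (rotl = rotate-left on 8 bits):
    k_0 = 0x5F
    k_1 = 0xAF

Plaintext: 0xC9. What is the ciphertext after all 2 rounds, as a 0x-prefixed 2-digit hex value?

s_0 = plaintext = 0xC9
s_1 = Round(s_0, k_0) = 0x91
s_2 = Round(s_1, k_1) = 0x15

0x15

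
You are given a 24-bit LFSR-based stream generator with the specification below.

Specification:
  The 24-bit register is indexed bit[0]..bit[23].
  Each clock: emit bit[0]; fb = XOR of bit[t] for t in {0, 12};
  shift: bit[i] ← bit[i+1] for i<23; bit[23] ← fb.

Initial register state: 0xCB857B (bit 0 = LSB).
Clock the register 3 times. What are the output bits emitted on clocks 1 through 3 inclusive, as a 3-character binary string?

110

reg_0 = 0xCB857B
clock 1: out=1, reg = 0xE5C2BD
clock 2: out=1, reg = 0xF2E15E
clock 3: out=0, reg = 0x7970AF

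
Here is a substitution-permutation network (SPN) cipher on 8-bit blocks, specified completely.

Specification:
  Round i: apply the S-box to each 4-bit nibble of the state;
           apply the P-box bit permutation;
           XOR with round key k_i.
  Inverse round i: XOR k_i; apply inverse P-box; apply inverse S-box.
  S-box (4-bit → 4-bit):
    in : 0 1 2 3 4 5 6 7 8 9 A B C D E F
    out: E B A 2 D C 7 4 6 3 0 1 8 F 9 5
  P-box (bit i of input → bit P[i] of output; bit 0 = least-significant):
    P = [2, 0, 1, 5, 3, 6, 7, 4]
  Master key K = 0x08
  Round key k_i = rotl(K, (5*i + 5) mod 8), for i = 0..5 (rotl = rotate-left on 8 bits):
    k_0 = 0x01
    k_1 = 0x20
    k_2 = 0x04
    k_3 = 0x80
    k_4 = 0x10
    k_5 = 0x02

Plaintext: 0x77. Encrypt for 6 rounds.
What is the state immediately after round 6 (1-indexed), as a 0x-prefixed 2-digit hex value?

s_0 = plaintext = 0x77
s_1 = Round(s_0, k_0) = 0x83
s_2 = Round(s_1, k_1) = 0xE1
s_3 = Round(s_2, k_2) = 0x39
s_4 = Round(s_3, k_3) = 0xC5
s_5 = Round(s_4, k_4) = 0x22
s_6 = Round(s_5, k_5) = 0x73

0x73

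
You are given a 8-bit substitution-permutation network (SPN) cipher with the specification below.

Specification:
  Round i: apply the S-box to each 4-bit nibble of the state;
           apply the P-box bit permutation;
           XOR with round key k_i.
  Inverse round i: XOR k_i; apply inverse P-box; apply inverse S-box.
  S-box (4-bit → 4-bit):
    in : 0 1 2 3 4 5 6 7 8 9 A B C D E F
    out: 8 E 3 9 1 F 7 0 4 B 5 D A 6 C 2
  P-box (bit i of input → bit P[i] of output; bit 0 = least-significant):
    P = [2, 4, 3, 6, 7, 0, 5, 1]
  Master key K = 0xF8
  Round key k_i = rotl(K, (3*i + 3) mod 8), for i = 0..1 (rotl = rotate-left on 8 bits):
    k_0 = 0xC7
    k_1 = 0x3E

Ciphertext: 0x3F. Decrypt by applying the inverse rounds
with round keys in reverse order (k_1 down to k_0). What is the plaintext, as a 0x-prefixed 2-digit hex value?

0x8F

s_0 = ciphertext = 0x3F
s_1 = InvRound(s_0, k_1) = 0xF7
s_2 = InvRound(s_1, k_0) = 0x8F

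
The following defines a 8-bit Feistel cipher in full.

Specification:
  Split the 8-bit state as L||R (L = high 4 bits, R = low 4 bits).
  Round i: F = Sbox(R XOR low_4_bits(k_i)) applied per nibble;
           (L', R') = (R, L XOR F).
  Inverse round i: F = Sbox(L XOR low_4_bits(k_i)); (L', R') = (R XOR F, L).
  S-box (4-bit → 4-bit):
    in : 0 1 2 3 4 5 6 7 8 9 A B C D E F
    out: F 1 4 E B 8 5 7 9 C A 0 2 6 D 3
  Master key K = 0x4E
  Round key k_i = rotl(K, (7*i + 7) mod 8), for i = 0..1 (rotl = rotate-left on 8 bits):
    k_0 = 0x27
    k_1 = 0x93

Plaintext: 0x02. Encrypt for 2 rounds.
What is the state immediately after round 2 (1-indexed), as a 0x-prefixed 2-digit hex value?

0x82

s_0 = plaintext = 0x02
s_1 = Round(s_0, k_0) = 0x28
s_2 = Round(s_1, k_1) = 0x82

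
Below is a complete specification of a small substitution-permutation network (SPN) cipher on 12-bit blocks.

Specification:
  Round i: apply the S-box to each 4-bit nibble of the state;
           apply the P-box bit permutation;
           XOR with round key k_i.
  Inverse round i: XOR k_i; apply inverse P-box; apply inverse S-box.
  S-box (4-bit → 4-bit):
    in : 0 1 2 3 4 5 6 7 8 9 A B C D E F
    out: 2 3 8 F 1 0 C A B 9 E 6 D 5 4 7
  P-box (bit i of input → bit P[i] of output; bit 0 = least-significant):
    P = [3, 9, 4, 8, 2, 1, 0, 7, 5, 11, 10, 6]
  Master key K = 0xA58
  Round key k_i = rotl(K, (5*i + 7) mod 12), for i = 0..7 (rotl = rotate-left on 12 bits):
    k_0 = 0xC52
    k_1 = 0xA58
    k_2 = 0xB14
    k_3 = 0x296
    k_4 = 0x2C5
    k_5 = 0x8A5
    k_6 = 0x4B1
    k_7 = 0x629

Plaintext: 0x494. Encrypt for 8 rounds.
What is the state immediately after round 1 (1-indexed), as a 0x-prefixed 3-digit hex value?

s_0 = plaintext = 0x494
s_1 = Round(s_0, k_0) = 0xCFE
s_2 = Round(s_1, k_1) = 0xE2F
s_3 = Round(s_2, k_2) = 0xD8C
s_4 = Round(s_3, k_3) = 0x728
s_5 = Round(s_4, k_4) = 0x90D
s_6 = Round(s_5, k_5) = 0x8DF
s_7 = Round(s_6, k_6) = 0xECC
s_8 = Round(s_7, k_7) = 0x3B4

0xCFE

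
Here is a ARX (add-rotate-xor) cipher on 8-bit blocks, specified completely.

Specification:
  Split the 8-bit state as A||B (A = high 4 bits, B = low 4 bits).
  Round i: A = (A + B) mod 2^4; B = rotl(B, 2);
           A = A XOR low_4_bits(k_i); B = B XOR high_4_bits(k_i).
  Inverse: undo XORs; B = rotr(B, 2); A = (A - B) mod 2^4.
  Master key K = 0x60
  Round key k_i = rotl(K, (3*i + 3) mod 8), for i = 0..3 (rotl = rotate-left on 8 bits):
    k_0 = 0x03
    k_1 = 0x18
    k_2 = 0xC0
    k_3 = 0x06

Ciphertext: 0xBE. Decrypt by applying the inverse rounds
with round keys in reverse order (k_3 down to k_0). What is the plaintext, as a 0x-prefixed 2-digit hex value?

0xDC

s_0 = ciphertext = 0xBE
s_1 = InvRound(s_0, k_3) = 0x2B
s_2 = InvRound(s_1, k_2) = 0x5D
s_3 = InvRound(s_2, k_1) = 0xA3
s_4 = InvRound(s_3, k_0) = 0xDC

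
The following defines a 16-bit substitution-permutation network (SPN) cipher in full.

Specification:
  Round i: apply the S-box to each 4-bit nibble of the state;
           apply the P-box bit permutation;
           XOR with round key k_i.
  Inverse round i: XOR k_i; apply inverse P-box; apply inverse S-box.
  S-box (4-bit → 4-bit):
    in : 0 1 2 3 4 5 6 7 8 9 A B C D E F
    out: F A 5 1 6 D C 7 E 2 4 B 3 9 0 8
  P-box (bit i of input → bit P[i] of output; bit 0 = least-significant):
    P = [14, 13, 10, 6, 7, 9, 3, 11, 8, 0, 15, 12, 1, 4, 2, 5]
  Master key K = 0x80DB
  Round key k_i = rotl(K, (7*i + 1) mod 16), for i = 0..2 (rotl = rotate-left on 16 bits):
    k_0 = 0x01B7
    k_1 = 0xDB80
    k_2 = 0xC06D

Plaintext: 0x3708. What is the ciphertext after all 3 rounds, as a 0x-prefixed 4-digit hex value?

0xAAD6

s_0 = plaintext = 0x3708
s_1 = Round(s_0, k_0) = 0xAE7C
s_2 = Round(s_1, k_1) = 0xB90C
s_3 = Round(s_2, k_2) = 0xAAD6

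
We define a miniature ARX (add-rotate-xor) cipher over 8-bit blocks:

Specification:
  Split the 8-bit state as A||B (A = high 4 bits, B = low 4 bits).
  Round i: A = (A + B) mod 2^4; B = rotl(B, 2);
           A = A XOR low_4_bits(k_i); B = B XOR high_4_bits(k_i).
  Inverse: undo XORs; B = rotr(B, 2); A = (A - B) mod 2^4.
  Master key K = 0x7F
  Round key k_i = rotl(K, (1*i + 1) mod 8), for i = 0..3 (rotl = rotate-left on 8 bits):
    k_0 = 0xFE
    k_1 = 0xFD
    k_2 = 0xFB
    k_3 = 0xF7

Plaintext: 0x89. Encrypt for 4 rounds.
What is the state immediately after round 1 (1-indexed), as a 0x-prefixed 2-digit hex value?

0xF9

s_0 = plaintext = 0x89
s_1 = Round(s_0, k_0) = 0xF9
s_2 = Round(s_1, k_1) = 0x59
s_3 = Round(s_2, k_2) = 0x59
s_4 = Round(s_3, k_3) = 0x99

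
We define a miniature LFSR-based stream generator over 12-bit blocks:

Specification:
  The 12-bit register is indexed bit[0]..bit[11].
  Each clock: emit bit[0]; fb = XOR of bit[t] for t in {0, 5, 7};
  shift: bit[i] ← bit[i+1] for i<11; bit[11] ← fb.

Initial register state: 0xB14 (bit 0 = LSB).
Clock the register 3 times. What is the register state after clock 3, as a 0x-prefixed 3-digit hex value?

reg_0 = 0xB14
clock 1: out=0, reg = 0x58A
clock 2: out=0, reg = 0xAC5
clock 3: out=1, reg = 0x562

0x562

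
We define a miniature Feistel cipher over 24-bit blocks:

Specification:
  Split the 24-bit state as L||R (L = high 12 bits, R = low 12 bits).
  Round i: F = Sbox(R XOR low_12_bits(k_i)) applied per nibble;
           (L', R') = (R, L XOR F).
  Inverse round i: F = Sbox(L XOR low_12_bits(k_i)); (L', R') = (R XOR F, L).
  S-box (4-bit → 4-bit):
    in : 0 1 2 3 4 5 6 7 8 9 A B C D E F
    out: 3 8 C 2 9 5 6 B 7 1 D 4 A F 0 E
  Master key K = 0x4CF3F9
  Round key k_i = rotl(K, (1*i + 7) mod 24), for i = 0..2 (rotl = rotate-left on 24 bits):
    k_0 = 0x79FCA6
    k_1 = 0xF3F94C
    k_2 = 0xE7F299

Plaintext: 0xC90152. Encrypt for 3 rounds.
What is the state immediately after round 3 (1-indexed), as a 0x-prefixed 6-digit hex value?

0xC77379

s_0 = plaintext = 0xC90152
s_1 = Round(s_0, k_0) = 0x152379
s_2 = Round(s_1, k_1) = 0x379C77
s_3 = Round(s_2, k_2) = 0xC77379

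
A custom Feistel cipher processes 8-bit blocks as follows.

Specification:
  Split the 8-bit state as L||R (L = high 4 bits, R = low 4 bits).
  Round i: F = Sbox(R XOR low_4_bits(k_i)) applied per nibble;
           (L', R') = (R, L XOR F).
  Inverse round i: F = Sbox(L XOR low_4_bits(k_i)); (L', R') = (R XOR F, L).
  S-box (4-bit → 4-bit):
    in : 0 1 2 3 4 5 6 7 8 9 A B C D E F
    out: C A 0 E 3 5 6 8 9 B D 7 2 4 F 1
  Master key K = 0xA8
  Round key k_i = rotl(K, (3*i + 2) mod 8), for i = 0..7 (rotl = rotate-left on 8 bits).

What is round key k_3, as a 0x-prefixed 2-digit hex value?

0x45

K = 0xA8
k_0 = rotl(K, (3*0+2) mod 8) = rotl(K, 2) = 0xA2
k_1 = rotl(K, (3*1+2) mod 8) = rotl(K, 5) = 0x15
k_2 = rotl(K, (3*2+2) mod 8) = rotl(K, 0) = 0xA8
k_3 = rotl(K, (3*3+2) mod 8) = rotl(K, 3) = 0x45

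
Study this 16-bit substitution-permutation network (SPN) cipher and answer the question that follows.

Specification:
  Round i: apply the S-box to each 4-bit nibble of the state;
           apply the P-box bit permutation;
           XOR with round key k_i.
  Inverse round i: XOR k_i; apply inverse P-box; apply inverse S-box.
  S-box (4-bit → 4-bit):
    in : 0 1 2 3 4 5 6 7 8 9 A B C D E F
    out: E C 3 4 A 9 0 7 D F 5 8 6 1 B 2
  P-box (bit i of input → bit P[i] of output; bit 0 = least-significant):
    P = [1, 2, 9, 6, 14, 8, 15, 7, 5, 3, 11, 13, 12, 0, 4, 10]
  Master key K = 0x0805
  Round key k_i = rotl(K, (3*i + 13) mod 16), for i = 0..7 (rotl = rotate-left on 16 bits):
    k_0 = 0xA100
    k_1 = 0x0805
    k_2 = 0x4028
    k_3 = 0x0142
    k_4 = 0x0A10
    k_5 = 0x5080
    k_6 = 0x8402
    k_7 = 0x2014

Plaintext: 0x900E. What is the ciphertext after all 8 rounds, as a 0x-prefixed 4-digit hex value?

0xD999

s_0 = plaintext = 0x900E
s_1 = Round(s_0, k_0) = 0x1CDF
s_2 = Round(s_1, k_1) = 0x4419
s_3 = Round(s_2, k_2) = 0xE6E7
s_4 = Round(s_3, k_3) = 0x56C5
s_5 = Round(s_4, k_4) = 0x9F52
s_6 = Round(s_5, k_5) = 0x041F
s_7 = Round(s_6, k_6) = 0x209F
s_8 = Round(s_7, k_7) = 0xD999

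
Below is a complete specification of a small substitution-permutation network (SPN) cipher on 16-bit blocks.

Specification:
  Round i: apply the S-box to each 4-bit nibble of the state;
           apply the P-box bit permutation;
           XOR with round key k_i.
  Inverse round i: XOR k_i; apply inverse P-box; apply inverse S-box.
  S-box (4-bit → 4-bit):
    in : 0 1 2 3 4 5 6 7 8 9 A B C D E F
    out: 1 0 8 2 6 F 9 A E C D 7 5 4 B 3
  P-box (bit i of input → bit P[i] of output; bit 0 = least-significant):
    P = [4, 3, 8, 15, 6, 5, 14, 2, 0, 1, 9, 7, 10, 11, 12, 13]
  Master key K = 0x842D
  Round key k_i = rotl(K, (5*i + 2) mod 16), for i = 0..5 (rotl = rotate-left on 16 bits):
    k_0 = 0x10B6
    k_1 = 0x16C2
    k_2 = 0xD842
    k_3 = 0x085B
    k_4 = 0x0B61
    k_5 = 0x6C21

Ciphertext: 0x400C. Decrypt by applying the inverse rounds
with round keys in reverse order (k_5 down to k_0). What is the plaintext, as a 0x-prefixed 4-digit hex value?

s_0 = ciphertext = 0x400C
s_1 = InvRound(s_0, k_5) = 0xE073
s_2 = InvRound(s_1, k_4) = 0x74DA
s_3 = InvRound(s_2, k_3) = 0x56D1
s_4 = InvRound(s_3, k_2) = 0xF516
s_5 = InvRound(s_4, k_1) = 0x29AA
s_6 = InvRound(s_5, k_0) = 0x812B

0x812B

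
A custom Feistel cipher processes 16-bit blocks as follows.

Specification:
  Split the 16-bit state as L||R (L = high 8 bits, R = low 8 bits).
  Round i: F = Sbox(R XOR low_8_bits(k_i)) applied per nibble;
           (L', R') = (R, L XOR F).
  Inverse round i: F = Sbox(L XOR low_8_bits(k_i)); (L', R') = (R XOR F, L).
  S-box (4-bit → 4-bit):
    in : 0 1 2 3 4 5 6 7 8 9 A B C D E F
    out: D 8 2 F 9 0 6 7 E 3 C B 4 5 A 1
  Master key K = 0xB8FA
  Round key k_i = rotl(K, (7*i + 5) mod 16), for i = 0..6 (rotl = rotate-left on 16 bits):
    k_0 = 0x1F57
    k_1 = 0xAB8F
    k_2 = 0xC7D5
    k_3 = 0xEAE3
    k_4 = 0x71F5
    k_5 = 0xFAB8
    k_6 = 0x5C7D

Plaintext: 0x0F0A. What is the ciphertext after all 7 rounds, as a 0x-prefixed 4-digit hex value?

s_0 = plaintext = 0x0F0A
s_1 = Round(s_0, k_0) = 0x0A0A
s_2 = Round(s_1, k_1) = 0x0AEA
s_3 = Round(s_2, k_2) = 0xEAFB
s_4 = Round(s_3, k_3) = 0xFB64
s_5 = Round(s_4, k_4) = 0x64C3
s_6 = Round(s_5, k_5) = 0xC31F
s_7 = Round(s_6, k_6) = 0x1FA1

0x1FA1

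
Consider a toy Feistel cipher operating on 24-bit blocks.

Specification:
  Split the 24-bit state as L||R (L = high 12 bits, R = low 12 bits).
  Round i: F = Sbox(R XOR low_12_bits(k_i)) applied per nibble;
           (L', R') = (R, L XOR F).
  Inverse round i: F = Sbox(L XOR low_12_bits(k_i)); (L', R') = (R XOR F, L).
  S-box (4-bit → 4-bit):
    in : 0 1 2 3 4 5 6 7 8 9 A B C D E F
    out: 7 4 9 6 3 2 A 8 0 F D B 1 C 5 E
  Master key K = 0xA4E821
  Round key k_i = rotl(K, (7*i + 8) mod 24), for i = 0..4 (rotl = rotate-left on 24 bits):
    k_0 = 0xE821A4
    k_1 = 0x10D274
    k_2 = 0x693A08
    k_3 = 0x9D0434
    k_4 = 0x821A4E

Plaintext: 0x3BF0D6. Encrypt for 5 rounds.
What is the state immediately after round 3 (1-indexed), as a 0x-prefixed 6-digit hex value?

s_0 = plaintext = 0x3BF0D6
s_1 = Round(s_0, k_0) = 0x0D6736
s_2 = Round(s_1, k_1) = 0x7362EF
s_3 = Round(s_2, k_2) = 0x2EF76E
s_4 = Round(s_3, k_3) = 0x76E4C2
s_5 = Round(s_4, k_4) = 0x4C226F

0x2EF76E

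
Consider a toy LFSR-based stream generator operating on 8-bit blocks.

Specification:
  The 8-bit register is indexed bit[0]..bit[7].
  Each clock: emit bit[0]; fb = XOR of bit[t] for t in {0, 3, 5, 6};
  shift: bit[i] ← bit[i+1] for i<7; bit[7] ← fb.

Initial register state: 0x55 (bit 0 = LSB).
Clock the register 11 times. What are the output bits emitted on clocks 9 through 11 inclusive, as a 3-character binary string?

reg_0 = 0x55
clock 1: out=1, reg = 0x2A
clock 2: out=0, reg = 0x15
clock 3: out=1, reg = 0x8A
clock 4: out=0, reg = 0xC5
clock 5: out=1, reg = 0x62
clock 6: out=0, reg = 0x31
clock 7: out=1, reg = 0x18
clock 8: out=0, reg = 0x8C
clock 9: out=0, reg = 0xC6
clock 10: out=0, reg = 0xE3
clock 11: out=1, reg = 0xF1

001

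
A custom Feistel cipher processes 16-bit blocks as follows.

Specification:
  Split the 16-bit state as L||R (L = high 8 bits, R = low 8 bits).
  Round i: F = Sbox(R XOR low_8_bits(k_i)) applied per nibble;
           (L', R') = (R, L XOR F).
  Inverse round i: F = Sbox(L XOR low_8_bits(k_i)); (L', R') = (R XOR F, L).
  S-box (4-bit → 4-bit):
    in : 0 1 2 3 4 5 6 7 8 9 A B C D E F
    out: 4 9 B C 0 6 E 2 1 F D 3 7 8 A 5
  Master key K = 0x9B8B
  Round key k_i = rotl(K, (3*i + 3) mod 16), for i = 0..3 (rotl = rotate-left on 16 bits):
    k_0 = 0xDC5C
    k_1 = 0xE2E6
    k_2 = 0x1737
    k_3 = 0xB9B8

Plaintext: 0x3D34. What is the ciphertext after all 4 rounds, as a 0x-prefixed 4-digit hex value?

0xA663

s_0 = plaintext = 0x3D34
s_1 = Round(s_0, k_0) = 0x34DC
s_2 = Round(s_1, k_1) = 0xDCF9
s_3 = Round(s_2, k_2) = 0xF9A6
s_4 = Round(s_3, k_3) = 0xA663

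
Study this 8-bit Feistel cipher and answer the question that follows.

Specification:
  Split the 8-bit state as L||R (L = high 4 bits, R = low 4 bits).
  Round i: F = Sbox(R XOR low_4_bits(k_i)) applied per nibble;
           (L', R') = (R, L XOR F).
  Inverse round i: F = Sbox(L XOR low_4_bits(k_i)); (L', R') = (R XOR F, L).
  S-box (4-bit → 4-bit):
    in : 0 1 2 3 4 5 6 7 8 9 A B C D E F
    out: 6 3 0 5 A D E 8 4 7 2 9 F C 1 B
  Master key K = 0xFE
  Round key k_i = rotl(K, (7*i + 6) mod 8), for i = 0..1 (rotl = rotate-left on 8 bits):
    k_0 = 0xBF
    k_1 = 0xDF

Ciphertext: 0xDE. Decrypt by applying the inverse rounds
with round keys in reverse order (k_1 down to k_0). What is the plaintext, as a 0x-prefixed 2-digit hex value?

0xEE

s_0 = ciphertext = 0xDE
s_1 = InvRound(s_0, k_1) = 0xED
s_2 = InvRound(s_1, k_0) = 0xEE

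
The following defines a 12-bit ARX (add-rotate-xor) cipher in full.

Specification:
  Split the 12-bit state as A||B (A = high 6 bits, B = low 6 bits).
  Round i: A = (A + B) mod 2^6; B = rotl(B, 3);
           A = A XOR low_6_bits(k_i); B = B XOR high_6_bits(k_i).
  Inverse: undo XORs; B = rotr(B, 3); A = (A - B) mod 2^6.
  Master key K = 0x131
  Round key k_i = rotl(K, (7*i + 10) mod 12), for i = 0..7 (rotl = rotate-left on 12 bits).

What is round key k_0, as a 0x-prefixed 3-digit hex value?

0x44C

K = 0x131
k_0 = rotl(K, (7*0+10) mod 12) = rotl(K, 10) = 0x44C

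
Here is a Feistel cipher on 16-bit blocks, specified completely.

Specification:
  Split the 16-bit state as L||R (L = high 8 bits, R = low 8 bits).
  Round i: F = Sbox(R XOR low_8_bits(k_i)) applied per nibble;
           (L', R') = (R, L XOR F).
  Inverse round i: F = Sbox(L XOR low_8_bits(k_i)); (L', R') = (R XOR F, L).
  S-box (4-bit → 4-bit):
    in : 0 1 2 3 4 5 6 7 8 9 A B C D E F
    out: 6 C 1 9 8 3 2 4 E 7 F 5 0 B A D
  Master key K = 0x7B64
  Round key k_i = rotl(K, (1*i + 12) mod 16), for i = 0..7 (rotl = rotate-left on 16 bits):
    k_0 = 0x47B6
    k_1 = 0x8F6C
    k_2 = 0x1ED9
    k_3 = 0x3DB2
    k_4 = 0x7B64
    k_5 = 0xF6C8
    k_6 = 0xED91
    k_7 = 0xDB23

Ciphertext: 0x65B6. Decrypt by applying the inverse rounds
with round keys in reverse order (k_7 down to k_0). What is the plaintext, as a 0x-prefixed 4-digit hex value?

0x7B83

s_0 = ciphertext = 0x65B6
s_1 = InvRound(s_0, k_7) = 0x3465
s_2 = InvRound(s_1, k_6) = 0x9634
s_3 = InvRound(s_2, k_5) = 0x0E96
s_4 = InvRound(s_3, k_4) = 0xB90E
s_5 = InvRound(s_4, k_3) = 0x6BB9
s_6 = InvRound(s_5, k_2) = 0xE86B
s_7 = InvRound(s_6, k_1) = 0x83E8
s_8 = InvRound(s_7, k_0) = 0x7B83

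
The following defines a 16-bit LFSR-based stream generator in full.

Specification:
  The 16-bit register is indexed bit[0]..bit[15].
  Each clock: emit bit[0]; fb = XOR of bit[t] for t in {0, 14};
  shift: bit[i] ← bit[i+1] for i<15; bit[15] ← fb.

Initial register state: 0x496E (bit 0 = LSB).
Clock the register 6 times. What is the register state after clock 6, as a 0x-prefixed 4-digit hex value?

reg_0 = 0x496E
clock 1: out=0, reg = 0xA4B7
clock 2: out=1, reg = 0xD25B
clock 3: out=1, reg = 0x692D
clock 4: out=1, reg = 0x3496
clock 5: out=0, reg = 0x1A4B
clock 6: out=1, reg = 0x8D25

0x8D25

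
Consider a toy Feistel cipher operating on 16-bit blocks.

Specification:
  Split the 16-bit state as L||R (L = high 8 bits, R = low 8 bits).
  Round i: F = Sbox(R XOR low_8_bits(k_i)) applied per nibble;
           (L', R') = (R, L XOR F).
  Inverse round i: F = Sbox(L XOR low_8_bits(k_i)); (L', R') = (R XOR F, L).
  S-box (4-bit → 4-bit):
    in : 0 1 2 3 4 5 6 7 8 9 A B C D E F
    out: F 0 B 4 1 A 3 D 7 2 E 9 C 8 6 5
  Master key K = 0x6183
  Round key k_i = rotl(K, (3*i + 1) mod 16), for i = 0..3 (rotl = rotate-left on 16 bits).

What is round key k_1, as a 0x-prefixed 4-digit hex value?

0x1836

K = 0x6183
k_0 = rotl(K, (3*0+1) mod 16) = rotl(K, 1) = 0xC306
k_1 = rotl(K, (3*1+1) mod 16) = rotl(K, 4) = 0x1836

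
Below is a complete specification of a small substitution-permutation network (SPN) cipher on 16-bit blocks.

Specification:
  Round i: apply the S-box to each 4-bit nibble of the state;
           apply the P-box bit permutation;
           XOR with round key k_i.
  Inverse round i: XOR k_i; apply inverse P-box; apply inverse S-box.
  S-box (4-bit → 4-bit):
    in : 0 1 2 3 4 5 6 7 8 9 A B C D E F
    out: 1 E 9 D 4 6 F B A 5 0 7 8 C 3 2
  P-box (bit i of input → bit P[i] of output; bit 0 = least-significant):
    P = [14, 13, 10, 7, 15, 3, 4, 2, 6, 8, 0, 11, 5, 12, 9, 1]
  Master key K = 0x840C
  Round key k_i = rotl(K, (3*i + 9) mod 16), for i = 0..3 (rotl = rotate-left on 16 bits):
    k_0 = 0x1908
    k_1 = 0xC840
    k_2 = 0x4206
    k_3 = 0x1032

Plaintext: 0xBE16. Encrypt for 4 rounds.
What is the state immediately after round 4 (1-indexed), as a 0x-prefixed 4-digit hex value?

0xD931

s_0 = plaintext = 0xBE16
s_1 = Round(s_0, k_0) = 0x6EF4
s_2 = Round(s_1, k_1) = 0xDF2A
s_3 = Round(s_2, k_2) = 0xC100
s_4 = Round(s_3, k_3) = 0xD931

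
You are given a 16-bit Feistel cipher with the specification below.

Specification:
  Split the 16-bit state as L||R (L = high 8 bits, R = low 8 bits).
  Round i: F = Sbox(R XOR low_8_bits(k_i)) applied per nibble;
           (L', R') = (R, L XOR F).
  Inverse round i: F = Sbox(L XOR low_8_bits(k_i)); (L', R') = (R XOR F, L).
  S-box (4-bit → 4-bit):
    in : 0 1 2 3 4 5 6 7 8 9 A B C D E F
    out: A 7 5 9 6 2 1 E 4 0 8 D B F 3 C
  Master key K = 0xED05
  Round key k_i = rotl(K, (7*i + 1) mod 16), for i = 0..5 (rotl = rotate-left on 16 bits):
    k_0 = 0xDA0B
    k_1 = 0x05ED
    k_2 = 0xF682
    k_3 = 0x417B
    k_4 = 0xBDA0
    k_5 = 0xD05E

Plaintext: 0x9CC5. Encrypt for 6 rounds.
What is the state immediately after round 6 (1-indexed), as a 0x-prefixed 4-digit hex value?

s_0 = plaintext = 0x9CC5
s_1 = Round(s_0, k_0) = 0xC52F
s_2 = Round(s_1, k_1) = 0x2F70
s_3 = Round(s_2, k_2) = 0x70EA
s_4 = Round(s_3, k_3) = 0xEA77
s_5 = Round(s_4, k_4) = 0x7714
s_6 = Round(s_5, k_5) = 0x141F

0x141F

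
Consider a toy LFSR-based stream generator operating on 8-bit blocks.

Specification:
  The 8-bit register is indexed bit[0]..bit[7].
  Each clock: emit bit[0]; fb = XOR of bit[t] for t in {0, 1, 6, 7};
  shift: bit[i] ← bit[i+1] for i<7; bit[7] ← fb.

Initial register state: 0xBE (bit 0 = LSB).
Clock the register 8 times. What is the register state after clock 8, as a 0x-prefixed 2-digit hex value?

0x96

reg_0 = 0xBE
clock 1: out=0, reg = 0x5F
clock 2: out=1, reg = 0xAF
clock 3: out=1, reg = 0xD7
clock 4: out=1, reg = 0x6B
clock 5: out=1, reg = 0xB5
clock 6: out=1, reg = 0x5A
clock 7: out=0, reg = 0x2D
clock 8: out=1, reg = 0x96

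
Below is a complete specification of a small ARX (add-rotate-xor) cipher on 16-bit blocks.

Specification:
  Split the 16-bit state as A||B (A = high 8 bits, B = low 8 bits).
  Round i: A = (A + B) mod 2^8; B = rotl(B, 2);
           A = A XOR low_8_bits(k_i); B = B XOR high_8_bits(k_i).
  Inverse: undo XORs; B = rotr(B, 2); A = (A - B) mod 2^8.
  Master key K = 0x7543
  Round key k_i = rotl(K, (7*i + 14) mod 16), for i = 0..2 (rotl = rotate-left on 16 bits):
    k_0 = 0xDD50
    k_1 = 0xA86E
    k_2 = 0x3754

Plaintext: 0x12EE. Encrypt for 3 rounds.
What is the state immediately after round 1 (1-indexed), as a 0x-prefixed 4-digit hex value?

s_0 = plaintext = 0x12EE
s_1 = Round(s_0, k_0) = 0x5066
s_2 = Round(s_1, k_1) = 0xD831
s_3 = Round(s_2, k_2) = 0x5DF3

0x5066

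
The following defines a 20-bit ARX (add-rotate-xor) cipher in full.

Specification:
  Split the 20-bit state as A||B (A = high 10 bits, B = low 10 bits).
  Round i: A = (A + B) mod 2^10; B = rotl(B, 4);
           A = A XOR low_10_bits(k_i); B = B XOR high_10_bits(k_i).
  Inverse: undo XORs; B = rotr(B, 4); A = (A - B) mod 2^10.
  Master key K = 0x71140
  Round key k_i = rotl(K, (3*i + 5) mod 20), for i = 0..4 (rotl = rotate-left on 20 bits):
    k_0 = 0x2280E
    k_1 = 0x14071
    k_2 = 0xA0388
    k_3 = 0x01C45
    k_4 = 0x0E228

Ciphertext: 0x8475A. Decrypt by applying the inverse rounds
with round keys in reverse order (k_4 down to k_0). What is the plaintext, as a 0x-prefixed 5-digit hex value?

s_0 = ciphertext = 0x8475A
s_1 = InvRound(s_0, k_4) = 0xE0CB6
s_2 = InvRound(s_1, k_3) = 0xDEC4B
s_3 = InvRound(s_2, k_2) = 0x81EEC
s_4 = InvRound(s_3, k_1) = 0xD2F2B
s_5 = InvRound(s_4, k_0) = 0xB2C7A

0xB2C7A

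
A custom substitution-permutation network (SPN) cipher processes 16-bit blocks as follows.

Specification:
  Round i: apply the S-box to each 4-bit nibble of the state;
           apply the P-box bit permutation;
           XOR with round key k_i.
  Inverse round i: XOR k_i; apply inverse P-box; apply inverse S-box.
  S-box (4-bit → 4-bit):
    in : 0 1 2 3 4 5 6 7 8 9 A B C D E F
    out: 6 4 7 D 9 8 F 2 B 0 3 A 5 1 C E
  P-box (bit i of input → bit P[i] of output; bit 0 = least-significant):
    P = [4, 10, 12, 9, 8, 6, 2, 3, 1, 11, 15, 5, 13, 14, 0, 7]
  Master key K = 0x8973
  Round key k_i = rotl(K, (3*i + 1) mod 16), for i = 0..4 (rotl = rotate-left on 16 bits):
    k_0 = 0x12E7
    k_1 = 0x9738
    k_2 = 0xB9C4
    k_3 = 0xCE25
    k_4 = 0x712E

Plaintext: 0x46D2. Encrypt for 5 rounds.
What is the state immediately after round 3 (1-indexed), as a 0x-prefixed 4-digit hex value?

s_0 = plaintext = 0x46D2
s_1 = Round(s_0, k_0) = 0xAF55
s_2 = Round(s_1, k_1) = 0x7D10
s_3 = Round(s_2, k_2) = 0xEDC2
s_4 = Round(s_3, k_3) = 0xDBB2
s_5 = Round(s_4, k_4) = 0x4D56

0xEDC2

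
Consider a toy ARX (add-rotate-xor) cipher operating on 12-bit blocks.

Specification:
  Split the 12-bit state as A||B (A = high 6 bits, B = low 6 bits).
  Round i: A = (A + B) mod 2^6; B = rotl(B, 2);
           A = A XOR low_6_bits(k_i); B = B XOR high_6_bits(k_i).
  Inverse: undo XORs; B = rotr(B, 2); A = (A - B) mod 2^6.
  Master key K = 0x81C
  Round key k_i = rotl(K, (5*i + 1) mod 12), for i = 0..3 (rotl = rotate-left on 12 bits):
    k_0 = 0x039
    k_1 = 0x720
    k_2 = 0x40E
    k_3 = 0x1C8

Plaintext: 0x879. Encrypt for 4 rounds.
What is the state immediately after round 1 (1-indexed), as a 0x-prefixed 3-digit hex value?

0x8E7

s_0 = plaintext = 0x879
s_1 = Round(s_0, k_0) = 0x8E7
s_2 = Round(s_1, k_1) = 0xA82
s_3 = Round(s_2, k_2) = 0x898
s_4 = Round(s_3, k_3) = 0xCA6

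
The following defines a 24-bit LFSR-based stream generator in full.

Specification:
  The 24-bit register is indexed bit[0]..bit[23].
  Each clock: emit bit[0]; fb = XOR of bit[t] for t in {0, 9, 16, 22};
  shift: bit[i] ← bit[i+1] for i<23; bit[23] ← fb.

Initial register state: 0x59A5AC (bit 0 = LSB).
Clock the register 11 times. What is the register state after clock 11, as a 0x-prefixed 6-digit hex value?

0xCBCB34

reg_0 = 0x59A5AC
clock 1: out=0, reg = 0x2CD2D6
clock 2: out=0, reg = 0x96696B
clock 3: out=1, reg = 0xCB34B5
clock 4: out=1, reg = 0xE59A5A
clock 5: out=0, reg = 0xF2CD2D
clock 6: out=1, reg = 0x796696
clock 7: out=0, reg = 0xBCB34B
clock 8: out=1, reg = 0x5E59A5
clock 9: out=1, reg = 0x2F2CD2
clock 10: out=0, reg = 0x979669
clock 11: out=1, reg = 0xCBCB34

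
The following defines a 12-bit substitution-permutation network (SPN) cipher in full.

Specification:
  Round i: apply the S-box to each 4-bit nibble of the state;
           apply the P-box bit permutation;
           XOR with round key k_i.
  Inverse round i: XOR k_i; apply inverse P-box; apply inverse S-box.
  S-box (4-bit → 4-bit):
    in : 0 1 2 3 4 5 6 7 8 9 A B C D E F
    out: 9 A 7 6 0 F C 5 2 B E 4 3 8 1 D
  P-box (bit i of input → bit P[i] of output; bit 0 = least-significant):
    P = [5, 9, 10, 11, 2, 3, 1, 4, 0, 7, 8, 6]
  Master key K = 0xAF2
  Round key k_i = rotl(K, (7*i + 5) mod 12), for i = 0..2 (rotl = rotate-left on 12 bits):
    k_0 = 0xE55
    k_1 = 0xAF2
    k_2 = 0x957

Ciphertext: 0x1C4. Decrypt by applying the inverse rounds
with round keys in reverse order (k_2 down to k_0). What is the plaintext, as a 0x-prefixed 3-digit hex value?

s_0 = ciphertext = 0x1C4
s_1 = InvRound(s_0, k_2) = 0xC6D
s_2 = InvRound(s_1, k_1) = 0xC53
s_3 = InvRound(s_2, k_0) = 0x478

0x478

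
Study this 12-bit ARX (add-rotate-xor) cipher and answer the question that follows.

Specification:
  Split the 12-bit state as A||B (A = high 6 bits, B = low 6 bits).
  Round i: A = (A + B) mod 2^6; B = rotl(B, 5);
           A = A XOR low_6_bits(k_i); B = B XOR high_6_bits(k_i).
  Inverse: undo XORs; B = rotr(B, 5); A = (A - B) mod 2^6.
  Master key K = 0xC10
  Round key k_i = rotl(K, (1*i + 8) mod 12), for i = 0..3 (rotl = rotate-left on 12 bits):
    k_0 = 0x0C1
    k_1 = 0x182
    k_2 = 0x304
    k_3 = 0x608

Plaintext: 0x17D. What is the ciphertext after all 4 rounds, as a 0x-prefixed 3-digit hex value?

s_0 = plaintext = 0x17D
s_1 = Round(s_0, k_0) = 0x0FD
s_2 = Round(s_1, k_1) = 0x0B8
s_3 = Round(s_2, k_2) = 0xF90
s_4 = Round(s_3, k_3) = 0x190

0x190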